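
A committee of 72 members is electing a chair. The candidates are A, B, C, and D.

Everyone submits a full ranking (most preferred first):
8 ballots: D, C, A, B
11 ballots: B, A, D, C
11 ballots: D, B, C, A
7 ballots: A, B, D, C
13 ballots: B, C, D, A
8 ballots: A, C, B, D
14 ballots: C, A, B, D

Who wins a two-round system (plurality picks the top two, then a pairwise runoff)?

Round 1 first-place votes: A 15, B 24, C 14, D 19. B and D advance.
Runoff: B is ranked above D on 53 ballots, D above B on 19.

B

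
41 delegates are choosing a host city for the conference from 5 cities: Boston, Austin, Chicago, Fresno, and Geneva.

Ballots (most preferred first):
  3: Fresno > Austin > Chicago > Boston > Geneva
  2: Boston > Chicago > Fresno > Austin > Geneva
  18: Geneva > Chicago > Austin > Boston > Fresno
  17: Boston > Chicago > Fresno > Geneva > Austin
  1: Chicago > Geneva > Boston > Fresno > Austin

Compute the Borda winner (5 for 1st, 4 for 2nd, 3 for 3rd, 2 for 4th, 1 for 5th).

Chicago

Boston: 3×2 + 2×5 + 18×2 + 17×5 + 1×3 = 140
Austin: 3×4 + 2×2 + 18×3 + 17×1 + 1×1 = 88
Chicago: 3×3 + 2×4 + 18×4 + 17×4 + 1×5 = 162
Fresno: 3×5 + 2×3 + 18×1 + 17×3 + 1×2 = 92
Geneva: 3×1 + 2×1 + 18×5 + 17×2 + 1×4 = 133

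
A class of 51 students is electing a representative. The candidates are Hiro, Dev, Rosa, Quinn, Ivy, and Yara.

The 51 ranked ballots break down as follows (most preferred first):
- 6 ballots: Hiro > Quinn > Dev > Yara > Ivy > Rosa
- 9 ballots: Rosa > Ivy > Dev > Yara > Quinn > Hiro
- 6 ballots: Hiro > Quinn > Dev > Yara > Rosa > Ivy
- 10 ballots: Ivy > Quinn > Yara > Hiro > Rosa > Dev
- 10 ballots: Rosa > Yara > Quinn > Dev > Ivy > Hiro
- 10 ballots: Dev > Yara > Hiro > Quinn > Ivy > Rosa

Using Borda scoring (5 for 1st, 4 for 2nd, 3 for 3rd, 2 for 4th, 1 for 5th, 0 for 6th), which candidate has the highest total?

Hiro: 6×5 + 9×0 + 6×5 + 10×2 + 10×0 + 10×3 = 110
Dev: 6×3 + 9×3 + 6×3 + 10×0 + 10×2 + 10×5 = 133
Rosa: 6×0 + 9×5 + 6×1 + 10×1 + 10×5 + 10×0 = 111
Quinn: 6×4 + 9×1 + 6×4 + 10×4 + 10×3 + 10×2 = 147
Ivy: 6×1 + 9×4 + 6×0 + 10×5 + 10×1 + 10×1 = 112
Yara: 6×2 + 9×2 + 6×2 + 10×3 + 10×4 + 10×4 = 152

Yara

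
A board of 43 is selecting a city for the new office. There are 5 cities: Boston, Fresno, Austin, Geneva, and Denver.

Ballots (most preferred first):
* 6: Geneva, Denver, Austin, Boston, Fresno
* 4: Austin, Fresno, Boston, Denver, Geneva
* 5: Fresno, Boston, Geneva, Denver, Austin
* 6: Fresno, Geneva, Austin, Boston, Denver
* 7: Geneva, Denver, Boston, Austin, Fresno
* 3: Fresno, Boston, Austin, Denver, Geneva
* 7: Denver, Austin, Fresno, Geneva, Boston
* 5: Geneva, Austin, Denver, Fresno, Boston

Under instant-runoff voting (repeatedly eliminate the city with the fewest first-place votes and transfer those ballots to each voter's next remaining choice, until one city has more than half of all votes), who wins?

Round 1: Boston 0, Fresno 14, Austin 4, Geneva 18, Denver 7. Boston eliminated.
Round 2: Fresno 14, Austin 4, Geneva 18, Denver 7. Austin eliminated.
Round 3: Fresno 18, Geneva 18, Denver 7. Denver eliminated.
Round 4: Fresno 25, Geneva 18. Fresno has a majority (≥22).

Fresno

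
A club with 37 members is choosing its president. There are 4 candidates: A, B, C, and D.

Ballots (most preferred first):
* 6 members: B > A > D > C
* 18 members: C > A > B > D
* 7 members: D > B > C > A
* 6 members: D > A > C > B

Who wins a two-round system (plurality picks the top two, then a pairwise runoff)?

D

Round 1 first-place votes: A 0, B 6, C 18, D 13. C and D advance.
Runoff: C is ranked above D on 18 ballots, D above C on 19.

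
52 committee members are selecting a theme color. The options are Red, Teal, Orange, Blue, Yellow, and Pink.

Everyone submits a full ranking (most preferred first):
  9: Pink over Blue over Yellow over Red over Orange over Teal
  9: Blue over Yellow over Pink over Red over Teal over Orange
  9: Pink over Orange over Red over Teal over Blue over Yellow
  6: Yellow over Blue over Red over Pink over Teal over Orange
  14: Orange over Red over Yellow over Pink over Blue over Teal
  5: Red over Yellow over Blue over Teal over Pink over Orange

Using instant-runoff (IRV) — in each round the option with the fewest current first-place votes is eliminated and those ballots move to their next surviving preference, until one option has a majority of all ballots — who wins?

Yellow

Round 1: Red 5, Teal 0, Orange 14, Blue 9, Yellow 6, Pink 18. Teal eliminated.
Round 2: Red 5, Orange 14, Blue 9, Yellow 6, Pink 18. Red eliminated.
Round 3: Orange 14, Blue 9, Yellow 11, Pink 18. Blue eliminated.
Round 4: Orange 14, Yellow 20, Pink 18. Orange eliminated.
Round 5: Yellow 34, Pink 18. Yellow has a majority (≥27).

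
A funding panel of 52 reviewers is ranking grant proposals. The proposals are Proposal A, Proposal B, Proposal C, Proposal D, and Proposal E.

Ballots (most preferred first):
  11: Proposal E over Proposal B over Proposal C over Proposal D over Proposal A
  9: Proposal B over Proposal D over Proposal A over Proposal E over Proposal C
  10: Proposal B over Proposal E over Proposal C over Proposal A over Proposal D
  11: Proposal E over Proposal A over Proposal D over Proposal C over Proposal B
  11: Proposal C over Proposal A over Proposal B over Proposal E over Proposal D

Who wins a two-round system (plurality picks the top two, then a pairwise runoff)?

Proposal B

Round 1 first-place votes: Proposal A 0, Proposal B 19, Proposal C 11, Proposal D 0, Proposal E 22. Proposal E and Proposal B advance.
Runoff: Proposal E is ranked above Proposal B on 22 ballots, Proposal B above Proposal E on 30.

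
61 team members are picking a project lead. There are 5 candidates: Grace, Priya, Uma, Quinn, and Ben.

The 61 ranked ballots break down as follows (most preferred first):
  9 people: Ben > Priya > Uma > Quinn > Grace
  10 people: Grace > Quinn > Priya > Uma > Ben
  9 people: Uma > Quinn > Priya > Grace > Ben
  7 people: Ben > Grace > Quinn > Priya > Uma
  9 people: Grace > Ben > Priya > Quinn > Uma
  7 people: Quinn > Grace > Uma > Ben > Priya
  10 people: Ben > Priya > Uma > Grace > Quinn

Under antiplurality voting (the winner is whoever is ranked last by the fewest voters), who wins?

Priya

Last-place votes: Grace 9, Priya 7, Uma 16, Quinn 10, Ben 19.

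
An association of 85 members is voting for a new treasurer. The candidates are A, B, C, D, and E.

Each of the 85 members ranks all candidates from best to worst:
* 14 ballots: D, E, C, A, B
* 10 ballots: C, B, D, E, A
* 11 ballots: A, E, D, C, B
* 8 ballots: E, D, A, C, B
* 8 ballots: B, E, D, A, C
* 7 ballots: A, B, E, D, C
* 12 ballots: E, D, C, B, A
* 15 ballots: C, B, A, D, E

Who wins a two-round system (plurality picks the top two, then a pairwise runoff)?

E

Round 1 first-place votes: A 18, B 8, C 25, D 14, E 20. C and E advance.
Runoff: C is ranked above E on 25 ballots, E above C on 60.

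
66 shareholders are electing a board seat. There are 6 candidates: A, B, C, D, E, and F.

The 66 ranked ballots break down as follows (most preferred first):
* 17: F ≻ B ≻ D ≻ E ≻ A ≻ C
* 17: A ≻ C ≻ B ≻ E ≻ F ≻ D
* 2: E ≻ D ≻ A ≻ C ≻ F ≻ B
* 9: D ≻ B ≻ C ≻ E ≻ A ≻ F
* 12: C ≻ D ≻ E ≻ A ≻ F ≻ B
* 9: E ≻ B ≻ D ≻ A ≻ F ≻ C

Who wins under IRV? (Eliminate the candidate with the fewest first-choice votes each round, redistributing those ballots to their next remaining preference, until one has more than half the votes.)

A

Round 1: A 17, B 0, C 12, D 9, E 11, F 17. B eliminated.
Round 2: A 17, C 12, D 9, E 11, F 17. D eliminated.
Round 3: A 17, C 21, E 11, F 17. E eliminated.
Round 4: A 28, C 21, F 17. F eliminated.
Round 5: A 45, C 21. A has a majority (≥34).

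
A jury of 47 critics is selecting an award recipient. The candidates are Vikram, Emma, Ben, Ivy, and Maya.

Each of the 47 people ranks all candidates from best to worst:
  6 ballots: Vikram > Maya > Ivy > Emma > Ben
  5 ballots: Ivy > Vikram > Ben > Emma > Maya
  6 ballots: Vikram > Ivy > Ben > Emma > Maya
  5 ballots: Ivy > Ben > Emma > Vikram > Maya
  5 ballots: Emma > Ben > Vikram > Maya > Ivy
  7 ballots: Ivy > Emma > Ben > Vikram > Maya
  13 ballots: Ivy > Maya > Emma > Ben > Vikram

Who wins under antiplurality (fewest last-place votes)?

Last-place votes: Vikram 13, Emma 0, Ben 6, Ivy 5, Maya 23.

Emma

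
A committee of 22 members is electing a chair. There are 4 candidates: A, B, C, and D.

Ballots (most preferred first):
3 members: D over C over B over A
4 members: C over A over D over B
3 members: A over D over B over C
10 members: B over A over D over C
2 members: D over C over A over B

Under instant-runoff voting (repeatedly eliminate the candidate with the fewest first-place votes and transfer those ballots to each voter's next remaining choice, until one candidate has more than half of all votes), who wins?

D

Round 1: A 3, B 10, C 4, D 5. A eliminated.
Round 2: B 10, C 4, D 8. C eliminated.
Round 3: B 10, D 12. D has a majority (≥12).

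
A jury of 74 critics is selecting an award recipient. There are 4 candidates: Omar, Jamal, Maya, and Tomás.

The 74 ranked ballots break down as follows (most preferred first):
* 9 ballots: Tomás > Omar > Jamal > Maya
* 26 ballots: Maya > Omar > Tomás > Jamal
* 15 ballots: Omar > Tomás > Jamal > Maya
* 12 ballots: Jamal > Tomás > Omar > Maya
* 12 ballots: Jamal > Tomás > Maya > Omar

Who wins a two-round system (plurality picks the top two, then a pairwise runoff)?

Jamal

Round 1 first-place votes: Omar 15, Jamal 24, Maya 26, Tomás 9. Maya and Jamal advance.
Runoff: Maya is ranked above Jamal on 26 ballots, Jamal above Maya on 48.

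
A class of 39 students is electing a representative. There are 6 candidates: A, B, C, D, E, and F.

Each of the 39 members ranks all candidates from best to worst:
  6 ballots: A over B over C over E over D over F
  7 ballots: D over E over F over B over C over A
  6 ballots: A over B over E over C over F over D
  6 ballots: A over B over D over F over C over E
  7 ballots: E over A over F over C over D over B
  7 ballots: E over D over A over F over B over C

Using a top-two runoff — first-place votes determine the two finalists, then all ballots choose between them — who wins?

Round 1 first-place votes: A 18, B 0, C 0, D 7, E 14, F 0. A and E advance.
Runoff: A is ranked above E on 18 ballots, E above A on 21.

E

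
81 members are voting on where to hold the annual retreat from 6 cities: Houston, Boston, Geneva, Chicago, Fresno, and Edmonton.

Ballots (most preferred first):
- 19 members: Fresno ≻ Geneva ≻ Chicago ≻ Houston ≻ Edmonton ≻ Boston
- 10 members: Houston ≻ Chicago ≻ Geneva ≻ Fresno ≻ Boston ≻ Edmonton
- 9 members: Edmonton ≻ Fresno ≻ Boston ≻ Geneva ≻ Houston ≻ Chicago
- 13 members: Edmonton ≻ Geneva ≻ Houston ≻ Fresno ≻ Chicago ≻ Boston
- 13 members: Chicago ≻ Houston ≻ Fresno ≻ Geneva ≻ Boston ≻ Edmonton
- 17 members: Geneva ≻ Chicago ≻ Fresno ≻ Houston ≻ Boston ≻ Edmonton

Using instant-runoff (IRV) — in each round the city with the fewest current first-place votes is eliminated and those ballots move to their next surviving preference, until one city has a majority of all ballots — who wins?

Round 1: Houston 10, Boston 0, Geneva 17, Chicago 13, Fresno 19, Edmonton 22. Boston eliminated.
Round 2: Houston 10, Geneva 17, Chicago 13, Fresno 19, Edmonton 22. Houston eliminated.
Round 3: Geneva 17, Chicago 23, Fresno 19, Edmonton 22. Geneva eliminated.
Round 4: Chicago 40, Fresno 19, Edmonton 22. Fresno eliminated.
Round 5: Chicago 59, Edmonton 22. Chicago has a majority (≥41).

Chicago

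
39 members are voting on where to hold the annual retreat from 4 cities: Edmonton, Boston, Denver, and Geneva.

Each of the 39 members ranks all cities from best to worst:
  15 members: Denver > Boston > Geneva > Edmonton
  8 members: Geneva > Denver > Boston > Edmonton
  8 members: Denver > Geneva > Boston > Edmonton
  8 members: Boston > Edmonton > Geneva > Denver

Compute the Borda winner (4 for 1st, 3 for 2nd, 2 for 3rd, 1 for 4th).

Denver

Edmonton: 15×1 + 8×1 + 8×1 + 8×3 = 55
Boston: 15×3 + 8×2 + 8×2 + 8×4 = 109
Denver: 15×4 + 8×3 + 8×4 + 8×1 = 124
Geneva: 15×2 + 8×4 + 8×3 + 8×2 = 102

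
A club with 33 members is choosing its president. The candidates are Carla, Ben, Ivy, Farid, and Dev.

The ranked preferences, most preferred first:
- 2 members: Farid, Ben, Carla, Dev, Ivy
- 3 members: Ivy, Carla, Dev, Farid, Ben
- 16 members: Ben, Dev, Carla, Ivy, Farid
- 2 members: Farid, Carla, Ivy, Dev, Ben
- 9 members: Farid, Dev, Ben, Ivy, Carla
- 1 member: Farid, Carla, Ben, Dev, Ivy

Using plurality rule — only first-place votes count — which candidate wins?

Ben

First-place votes: Carla 0, Ben 16, Ivy 3, Farid 14, Dev 0.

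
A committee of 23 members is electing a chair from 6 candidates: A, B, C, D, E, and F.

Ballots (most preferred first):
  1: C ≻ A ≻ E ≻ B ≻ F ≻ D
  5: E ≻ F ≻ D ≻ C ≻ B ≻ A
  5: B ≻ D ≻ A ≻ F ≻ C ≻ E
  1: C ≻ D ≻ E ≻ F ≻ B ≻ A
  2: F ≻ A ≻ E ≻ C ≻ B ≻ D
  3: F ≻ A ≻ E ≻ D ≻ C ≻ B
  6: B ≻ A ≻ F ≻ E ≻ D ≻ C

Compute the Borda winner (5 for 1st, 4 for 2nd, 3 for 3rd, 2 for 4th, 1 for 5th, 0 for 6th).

F

A: 1×4 + 5×0 + 5×3 + 1×0 + 2×4 + 3×4 + 6×4 = 63
B: 1×2 + 5×1 + 5×5 + 1×1 + 2×1 + 3×0 + 6×5 = 65
C: 1×5 + 5×2 + 5×1 + 1×5 + 2×2 + 3×1 + 6×0 = 32
D: 1×0 + 5×3 + 5×4 + 1×4 + 2×0 + 3×2 + 6×1 = 51
E: 1×3 + 5×5 + 5×0 + 1×3 + 2×3 + 3×3 + 6×2 = 58
F: 1×1 + 5×4 + 5×2 + 1×2 + 2×5 + 3×5 + 6×3 = 76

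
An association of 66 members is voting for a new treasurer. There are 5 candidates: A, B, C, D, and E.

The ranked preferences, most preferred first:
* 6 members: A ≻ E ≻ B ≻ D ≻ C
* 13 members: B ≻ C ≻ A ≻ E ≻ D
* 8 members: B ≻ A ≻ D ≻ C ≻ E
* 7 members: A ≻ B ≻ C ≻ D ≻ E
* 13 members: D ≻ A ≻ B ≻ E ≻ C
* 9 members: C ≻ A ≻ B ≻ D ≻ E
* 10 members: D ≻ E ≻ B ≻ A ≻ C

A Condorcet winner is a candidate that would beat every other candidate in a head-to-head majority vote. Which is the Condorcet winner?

A

A vs B: 35–31
A vs C: 44–22
A vs D: 43–23
A vs E: 56–10
A beats every other candidate.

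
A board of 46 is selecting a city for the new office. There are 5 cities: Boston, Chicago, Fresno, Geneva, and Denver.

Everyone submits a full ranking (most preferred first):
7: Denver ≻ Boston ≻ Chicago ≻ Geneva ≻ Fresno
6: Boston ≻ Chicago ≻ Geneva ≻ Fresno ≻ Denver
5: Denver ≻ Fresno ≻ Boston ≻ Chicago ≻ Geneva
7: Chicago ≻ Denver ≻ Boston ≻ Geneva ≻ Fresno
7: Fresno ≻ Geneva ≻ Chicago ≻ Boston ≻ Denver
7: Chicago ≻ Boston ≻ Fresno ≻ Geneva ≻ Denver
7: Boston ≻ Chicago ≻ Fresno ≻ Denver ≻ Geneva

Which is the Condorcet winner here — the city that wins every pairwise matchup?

Boston

Boston vs Chicago: 25–21
Boston vs Fresno: 34–12
Boston vs Geneva: 39–7
Boston vs Denver: 27–19
Boston beats every other city.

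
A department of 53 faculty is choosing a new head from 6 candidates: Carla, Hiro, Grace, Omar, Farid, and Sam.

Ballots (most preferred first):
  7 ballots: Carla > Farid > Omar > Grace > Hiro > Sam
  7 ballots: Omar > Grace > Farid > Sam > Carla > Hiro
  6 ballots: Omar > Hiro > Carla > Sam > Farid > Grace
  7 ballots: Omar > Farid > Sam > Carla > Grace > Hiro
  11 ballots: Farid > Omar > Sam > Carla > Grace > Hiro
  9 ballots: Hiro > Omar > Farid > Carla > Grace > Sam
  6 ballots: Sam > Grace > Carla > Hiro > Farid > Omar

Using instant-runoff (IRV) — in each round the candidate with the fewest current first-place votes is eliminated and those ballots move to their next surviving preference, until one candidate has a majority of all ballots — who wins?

Round 1: Carla 7, Hiro 9, Grace 0, Omar 20, Farid 11, Sam 6. Grace eliminated.
Round 2: Carla 7, Hiro 9, Omar 20, Farid 11, Sam 6. Sam eliminated.
Round 3: Carla 13, Hiro 9, Omar 20, Farid 11. Hiro eliminated.
Round 4: Carla 13, Omar 29, Farid 11. Omar has a majority (≥27).

Omar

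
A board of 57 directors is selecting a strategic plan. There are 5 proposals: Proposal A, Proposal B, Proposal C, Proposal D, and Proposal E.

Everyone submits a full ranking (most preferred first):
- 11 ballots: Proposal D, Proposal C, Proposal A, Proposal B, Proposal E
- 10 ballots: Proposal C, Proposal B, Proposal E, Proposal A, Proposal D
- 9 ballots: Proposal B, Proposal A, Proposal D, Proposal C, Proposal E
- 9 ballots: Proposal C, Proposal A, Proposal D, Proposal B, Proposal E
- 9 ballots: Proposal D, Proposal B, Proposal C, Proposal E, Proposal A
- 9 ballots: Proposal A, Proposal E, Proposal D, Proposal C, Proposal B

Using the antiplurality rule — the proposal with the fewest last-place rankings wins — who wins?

Proposal C

Last-place votes: Proposal A 9, Proposal B 9, Proposal C 0, Proposal D 10, Proposal E 29.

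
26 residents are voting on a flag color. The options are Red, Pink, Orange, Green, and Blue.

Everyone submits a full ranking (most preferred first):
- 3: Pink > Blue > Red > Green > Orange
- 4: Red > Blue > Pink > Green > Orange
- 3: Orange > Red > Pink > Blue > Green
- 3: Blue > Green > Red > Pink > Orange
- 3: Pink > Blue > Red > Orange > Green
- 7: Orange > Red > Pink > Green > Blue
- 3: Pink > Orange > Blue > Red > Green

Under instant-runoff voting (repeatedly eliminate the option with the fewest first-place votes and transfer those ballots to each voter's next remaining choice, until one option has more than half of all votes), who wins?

Round 1: Red 4, Pink 9, Orange 10, Green 0, Blue 3. Green eliminated.
Round 2: Red 4, Pink 9, Orange 10, Blue 3. Blue eliminated.
Round 3: Red 7, Pink 9, Orange 10. Red eliminated.
Round 4: Pink 16, Orange 10. Pink has a majority (≥14).

Pink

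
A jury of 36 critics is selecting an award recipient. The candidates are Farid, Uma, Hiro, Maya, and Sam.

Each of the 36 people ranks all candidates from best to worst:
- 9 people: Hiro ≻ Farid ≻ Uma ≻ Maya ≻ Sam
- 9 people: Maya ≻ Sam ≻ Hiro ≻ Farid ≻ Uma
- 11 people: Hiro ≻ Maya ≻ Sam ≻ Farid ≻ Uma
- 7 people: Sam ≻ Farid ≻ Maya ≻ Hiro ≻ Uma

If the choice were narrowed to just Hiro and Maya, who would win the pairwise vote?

Hiro is ranked above Maya on 20 ballots; Maya above Hiro on 16.

Hiro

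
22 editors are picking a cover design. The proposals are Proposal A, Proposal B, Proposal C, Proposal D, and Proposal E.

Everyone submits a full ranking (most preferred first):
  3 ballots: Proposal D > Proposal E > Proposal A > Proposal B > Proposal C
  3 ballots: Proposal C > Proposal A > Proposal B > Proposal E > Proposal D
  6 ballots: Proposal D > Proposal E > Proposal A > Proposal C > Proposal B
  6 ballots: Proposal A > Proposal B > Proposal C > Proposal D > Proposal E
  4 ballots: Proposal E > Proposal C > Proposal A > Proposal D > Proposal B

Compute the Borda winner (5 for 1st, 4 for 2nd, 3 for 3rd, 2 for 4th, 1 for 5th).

Proposal A

Proposal A: 3×3 + 3×4 + 6×3 + 6×5 + 4×3 = 81
Proposal B: 3×2 + 3×3 + 6×1 + 6×4 + 4×1 = 49
Proposal C: 3×1 + 3×5 + 6×2 + 6×3 + 4×4 = 64
Proposal D: 3×5 + 3×1 + 6×5 + 6×2 + 4×2 = 68
Proposal E: 3×4 + 3×2 + 6×4 + 6×1 + 4×5 = 68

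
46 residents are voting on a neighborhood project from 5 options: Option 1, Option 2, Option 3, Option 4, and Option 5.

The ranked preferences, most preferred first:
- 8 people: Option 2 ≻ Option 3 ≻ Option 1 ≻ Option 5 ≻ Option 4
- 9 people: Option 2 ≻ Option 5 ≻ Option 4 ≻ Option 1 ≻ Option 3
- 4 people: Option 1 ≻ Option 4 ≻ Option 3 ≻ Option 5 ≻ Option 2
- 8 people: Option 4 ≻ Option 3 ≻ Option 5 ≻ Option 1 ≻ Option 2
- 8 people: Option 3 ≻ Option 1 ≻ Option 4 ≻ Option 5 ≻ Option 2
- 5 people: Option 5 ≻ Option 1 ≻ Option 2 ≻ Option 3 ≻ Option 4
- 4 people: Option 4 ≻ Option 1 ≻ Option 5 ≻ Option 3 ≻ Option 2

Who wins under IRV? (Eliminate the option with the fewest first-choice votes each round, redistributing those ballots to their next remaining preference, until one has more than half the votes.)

Round 1: Option 1 4, Option 2 17, Option 3 8, Option 4 12, Option 5 5. Option 1 eliminated.
Round 2: Option 2 17, Option 3 8, Option 4 16, Option 5 5. Option 5 eliminated.
Round 3: Option 2 22, Option 3 8, Option 4 16. Option 3 eliminated.
Round 4: Option 2 22, Option 4 24. Option 4 has a majority (≥24).

Option 4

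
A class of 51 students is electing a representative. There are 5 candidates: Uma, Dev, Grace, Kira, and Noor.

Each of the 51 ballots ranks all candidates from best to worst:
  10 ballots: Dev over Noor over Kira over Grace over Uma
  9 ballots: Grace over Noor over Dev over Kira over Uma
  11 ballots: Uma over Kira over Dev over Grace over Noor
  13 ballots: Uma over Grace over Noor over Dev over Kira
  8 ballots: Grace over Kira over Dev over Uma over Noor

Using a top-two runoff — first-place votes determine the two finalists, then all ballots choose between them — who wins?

Grace

Round 1 first-place votes: Uma 24, Dev 10, Grace 17, Kira 0, Noor 0. Uma and Grace advance.
Runoff: Uma is ranked above Grace on 24 ballots, Grace above Uma on 27.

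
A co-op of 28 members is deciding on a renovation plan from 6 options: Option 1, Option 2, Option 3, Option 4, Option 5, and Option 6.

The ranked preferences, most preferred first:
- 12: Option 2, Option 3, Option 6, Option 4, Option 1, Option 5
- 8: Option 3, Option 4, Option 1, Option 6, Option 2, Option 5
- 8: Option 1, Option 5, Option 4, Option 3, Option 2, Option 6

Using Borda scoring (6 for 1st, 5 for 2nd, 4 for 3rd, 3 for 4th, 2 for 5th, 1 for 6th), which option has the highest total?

Option 1: 12×2 + 8×4 + 8×6 = 104
Option 2: 12×6 + 8×2 + 8×2 = 104
Option 3: 12×5 + 8×6 + 8×3 = 132
Option 4: 12×3 + 8×5 + 8×4 = 108
Option 5: 12×1 + 8×1 + 8×5 = 60
Option 6: 12×4 + 8×3 + 8×1 = 80

Option 3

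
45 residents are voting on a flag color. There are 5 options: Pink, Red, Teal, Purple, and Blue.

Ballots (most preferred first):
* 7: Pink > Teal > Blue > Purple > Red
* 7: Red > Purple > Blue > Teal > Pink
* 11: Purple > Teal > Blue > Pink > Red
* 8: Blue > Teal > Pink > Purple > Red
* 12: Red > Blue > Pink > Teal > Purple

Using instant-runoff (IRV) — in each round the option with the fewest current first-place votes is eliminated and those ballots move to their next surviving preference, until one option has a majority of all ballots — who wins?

Blue

Round 1: Pink 7, Red 19, Teal 0, Purple 11, Blue 8. Teal eliminated.
Round 2: Pink 7, Red 19, Purple 11, Blue 8. Pink eliminated.
Round 3: Red 19, Purple 11, Blue 15. Purple eliminated.
Round 4: Red 19, Blue 26. Blue has a majority (≥23).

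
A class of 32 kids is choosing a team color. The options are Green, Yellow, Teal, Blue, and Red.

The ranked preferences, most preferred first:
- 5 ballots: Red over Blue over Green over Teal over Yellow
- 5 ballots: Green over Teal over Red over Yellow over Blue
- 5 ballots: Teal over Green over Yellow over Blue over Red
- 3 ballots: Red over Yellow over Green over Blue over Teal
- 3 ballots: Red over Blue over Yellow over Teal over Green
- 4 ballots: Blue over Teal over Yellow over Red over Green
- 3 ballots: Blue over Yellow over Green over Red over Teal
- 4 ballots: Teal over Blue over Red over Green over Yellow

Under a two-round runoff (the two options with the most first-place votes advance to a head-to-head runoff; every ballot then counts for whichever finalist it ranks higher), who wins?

Round 1 first-place votes: Green 5, Yellow 0, Teal 9, Blue 7, Red 11. Red and Teal advance.
Runoff: Red is ranked above Teal on 14 ballots, Teal above Red on 18.

Teal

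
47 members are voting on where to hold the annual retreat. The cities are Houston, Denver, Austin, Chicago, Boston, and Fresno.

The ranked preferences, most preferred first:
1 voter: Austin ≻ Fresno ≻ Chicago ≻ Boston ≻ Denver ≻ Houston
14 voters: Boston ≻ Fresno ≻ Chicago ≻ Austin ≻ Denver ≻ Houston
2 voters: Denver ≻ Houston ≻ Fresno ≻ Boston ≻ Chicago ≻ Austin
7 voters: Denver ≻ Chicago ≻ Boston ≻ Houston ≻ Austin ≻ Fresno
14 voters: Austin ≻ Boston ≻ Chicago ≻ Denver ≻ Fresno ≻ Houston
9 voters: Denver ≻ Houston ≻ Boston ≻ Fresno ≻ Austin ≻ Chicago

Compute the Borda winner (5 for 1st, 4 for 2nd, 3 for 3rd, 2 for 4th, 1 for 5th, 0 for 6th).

Houston: 1×0 + 14×0 + 2×4 + 7×2 + 14×0 + 9×4 = 58
Denver: 1×1 + 14×1 + 2×5 + 7×5 + 14×2 + 9×5 = 133
Austin: 1×5 + 14×2 + 2×0 + 7×1 + 14×5 + 9×1 = 119
Chicago: 1×3 + 14×3 + 2×1 + 7×4 + 14×3 + 9×0 = 117
Boston: 1×2 + 14×5 + 2×2 + 7×3 + 14×4 + 9×3 = 180
Fresno: 1×4 + 14×4 + 2×3 + 7×0 + 14×1 + 9×2 = 98

Boston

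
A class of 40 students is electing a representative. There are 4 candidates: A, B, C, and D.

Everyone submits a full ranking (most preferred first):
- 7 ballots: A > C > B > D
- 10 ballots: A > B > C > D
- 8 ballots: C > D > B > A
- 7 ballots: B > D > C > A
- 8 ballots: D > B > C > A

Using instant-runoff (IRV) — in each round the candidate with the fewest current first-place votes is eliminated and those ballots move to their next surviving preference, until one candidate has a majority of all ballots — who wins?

Round 1: A 17, B 7, C 8, D 8. B eliminated.
Round 2: A 17, C 8, D 15. C eliminated.
Round 3: A 17, D 23. D has a majority (≥21).

D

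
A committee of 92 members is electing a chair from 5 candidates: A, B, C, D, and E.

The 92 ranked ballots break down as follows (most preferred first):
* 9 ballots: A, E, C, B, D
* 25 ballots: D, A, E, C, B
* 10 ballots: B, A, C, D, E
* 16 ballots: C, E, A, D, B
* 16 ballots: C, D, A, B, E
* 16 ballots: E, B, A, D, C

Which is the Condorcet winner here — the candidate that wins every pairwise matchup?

A vs B: 66–26
A vs C: 60–32
A vs D: 51–41
A vs E: 60–32
A beats every other candidate.

A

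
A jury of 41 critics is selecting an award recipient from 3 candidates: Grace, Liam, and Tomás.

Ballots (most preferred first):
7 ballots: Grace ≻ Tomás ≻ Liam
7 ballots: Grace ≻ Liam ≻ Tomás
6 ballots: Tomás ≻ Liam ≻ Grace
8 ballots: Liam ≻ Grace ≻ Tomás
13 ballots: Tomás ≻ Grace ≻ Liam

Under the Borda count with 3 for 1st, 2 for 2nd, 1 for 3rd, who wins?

Grace: 7×3 + 7×3 + 6×1 + 8×2 + 13×2 = 90
Liam: 7×1 + 7×2 + 6×2 + 8×3 + 13×1 = 70
Tomás: 7×2 + 7×1 + 6×3 + 8×1 + 13×3 = 86

Grace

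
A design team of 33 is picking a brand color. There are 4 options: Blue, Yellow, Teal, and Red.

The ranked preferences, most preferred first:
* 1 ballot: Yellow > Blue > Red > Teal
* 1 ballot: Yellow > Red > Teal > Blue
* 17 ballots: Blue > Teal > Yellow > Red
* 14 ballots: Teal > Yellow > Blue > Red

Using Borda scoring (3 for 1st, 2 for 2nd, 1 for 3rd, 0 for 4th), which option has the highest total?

Blue: 1×2 + 1×0 + 17×3 + 14×1 = 67
Yellow: 1×3 + 1×3 + 17×1 + 14×2 = 51
Teal: 1×0 + 1×1 + 17×2 + 14×3 = 77
Red: 1×1 + 1×2 + 17×0 + 14×0 = 3

Teal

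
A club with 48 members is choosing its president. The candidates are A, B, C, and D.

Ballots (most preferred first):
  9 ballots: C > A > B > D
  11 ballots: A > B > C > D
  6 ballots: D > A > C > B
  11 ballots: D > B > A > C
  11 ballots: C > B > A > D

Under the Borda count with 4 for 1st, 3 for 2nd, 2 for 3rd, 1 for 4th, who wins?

A

A: 9×3 + 11×4 + 6×3 + 11×2 + 11×2 = 133
B: 9×2 + 11×3 + 6×1 + 11×3 + 11×3 = 123
C: 9×4 + 11×2 + 6×2 + 11×1 + 11×4 = 125
D: 9×1 + 11×1 + 6×4 + 11×4 + 11×1 = 99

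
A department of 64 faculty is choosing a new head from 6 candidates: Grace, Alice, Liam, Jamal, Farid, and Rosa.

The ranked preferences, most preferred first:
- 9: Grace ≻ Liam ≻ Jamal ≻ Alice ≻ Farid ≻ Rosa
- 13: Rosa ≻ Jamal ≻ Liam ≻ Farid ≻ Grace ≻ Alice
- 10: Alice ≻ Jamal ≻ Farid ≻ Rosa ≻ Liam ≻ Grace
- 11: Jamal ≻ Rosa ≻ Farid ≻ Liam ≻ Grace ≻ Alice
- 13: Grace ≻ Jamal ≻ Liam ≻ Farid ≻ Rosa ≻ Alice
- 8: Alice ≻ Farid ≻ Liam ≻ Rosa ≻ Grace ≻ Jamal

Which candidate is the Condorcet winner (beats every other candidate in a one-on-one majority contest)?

Jamal

Jamal vs Grace: 34–30
Jamal vs Alice: 46–18
Jamal vs Liam: 47–17
Jamal vs Farid: 56–8
Jamal vs Rosa: 43–21
Jamal beats every other candidate.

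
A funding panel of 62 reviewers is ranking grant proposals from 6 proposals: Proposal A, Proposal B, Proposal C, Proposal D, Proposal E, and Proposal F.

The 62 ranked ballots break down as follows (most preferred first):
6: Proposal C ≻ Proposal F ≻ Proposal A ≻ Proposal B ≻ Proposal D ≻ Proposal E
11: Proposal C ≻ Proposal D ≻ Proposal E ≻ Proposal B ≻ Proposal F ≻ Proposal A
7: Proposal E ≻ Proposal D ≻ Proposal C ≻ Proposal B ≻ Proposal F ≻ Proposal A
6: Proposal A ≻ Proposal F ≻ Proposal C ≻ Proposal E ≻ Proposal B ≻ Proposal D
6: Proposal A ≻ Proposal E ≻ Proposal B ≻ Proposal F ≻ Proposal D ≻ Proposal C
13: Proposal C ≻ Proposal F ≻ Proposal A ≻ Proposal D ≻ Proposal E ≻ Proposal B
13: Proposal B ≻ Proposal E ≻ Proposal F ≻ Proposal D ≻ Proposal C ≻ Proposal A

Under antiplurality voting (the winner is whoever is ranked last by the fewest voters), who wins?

Proposal F

Last-place votes: Proposal A 31, Proposal B 13, Proposal C 6, Proposal D 6, Proposal E 6, Proposal F 0.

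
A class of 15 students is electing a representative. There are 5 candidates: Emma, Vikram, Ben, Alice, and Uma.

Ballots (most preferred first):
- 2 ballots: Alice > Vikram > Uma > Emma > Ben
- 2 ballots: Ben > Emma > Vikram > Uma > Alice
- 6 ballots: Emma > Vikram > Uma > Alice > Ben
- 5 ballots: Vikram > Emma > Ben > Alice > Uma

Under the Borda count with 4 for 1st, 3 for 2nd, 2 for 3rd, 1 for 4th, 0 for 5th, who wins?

Emma: 2×1 + 2×3 + 6×4 + 5×3 = 47
Vikram: 2×3 + 2×2 + 6×3 + 5×4 = 48
Ben: 2×0 + 2×4 + 6×0 + 5×2 = 18
Alice: 2×4 + 2×0 + 6×1 + 5×1 = 19
Uma: 2×2 + 2×1 + 6×2 + 5×0 = 18

Vikram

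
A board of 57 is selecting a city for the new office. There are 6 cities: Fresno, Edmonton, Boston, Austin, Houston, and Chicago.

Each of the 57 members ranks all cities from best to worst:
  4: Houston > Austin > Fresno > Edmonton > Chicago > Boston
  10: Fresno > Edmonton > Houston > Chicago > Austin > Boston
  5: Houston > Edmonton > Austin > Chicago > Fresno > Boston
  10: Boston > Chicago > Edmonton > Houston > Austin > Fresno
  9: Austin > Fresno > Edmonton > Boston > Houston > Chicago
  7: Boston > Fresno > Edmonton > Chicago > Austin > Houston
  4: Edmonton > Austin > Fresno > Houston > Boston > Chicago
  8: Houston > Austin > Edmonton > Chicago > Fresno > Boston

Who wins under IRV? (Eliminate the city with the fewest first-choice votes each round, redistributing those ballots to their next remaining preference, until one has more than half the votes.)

Houston

Round 1: Fresno 10, Edmonton 4, Boston 17, Austin 9, Houston 17, Chicago 0. Chicago eliminated.
Round 2: Fresno 10, Edmonton 4, Boston 17, Austin 9, Houston 17. Edmonton eliminated.
Round 3: Fresno 10, Boston 17, Austin 13, Houston 17. Fresno eliminated.
Round 4: Boston 17, Austin 13, Houston 27. Austin eliminated.
Round 5: Boston 26, Houston 31. Houston has a majority (≥29).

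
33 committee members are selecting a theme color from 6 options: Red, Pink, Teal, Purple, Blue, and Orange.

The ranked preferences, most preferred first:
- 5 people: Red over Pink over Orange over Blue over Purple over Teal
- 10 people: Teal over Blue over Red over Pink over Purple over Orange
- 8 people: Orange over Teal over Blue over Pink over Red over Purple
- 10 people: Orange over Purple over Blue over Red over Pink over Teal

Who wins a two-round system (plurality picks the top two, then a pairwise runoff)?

Orange

Round 1 first-place votes: Red 5, Pink 0, Teal 10, Purple 0, Blue 0, Orange 18. Orange and Teal advance.
Runoff: Orange is ranked above Teal on 23 ballots, Teal above Orange on 10.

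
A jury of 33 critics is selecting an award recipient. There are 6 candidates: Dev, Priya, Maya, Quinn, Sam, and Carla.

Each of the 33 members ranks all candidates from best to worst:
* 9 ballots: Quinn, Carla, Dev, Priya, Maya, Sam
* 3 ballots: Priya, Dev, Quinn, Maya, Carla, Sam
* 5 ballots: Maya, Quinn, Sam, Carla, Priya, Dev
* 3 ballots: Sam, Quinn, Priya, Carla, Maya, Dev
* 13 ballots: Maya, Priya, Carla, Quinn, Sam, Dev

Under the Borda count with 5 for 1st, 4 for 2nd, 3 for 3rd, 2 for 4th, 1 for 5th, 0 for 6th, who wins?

Dev: 9×3 + 3×4 + 5×0 + 3×0 + 13×0 = 39
Priya: 9×2 + 3×5 + 5×1 + 3×3 + 13×4 = 99
Maya: 9×1 + 3×2 + 5×5 + 3×1 + 13×5 = 108
Quinn: 9×5 + 3×3 + 5×4 + 3×4 + 13×2 = 112
Sam: 9×0 + 3×0 + 5×3 + 3×5 + 13×1 = 43
Carla: 9×4 + 3×1 + 5×2 + 3×2 + 13×3 = 94

Quinn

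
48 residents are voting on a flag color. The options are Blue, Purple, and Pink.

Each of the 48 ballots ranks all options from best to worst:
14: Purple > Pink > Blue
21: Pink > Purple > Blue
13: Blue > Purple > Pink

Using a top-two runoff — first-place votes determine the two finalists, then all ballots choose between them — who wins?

Purple

Round 1 first-place votes: Blue 13, Purple 14, Pink 21. Pink and Purple advance.
Runoff: Pink is ranked above Purple on 21 ballots, Purple above Pink on 27.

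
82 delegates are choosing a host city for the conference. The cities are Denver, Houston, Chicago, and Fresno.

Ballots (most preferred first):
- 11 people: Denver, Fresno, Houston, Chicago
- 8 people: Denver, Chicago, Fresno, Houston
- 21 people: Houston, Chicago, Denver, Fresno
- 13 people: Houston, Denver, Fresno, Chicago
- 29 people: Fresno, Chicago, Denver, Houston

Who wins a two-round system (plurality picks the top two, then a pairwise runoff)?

Fresno

Round 1 first-place votes: Denver 19, Houston 34, Chicago 0, Fresno 29. Houston and Fresno advance.
Runoff: Houston is ranked above Fresno on 34 ballots, Fresno above Houston on 48.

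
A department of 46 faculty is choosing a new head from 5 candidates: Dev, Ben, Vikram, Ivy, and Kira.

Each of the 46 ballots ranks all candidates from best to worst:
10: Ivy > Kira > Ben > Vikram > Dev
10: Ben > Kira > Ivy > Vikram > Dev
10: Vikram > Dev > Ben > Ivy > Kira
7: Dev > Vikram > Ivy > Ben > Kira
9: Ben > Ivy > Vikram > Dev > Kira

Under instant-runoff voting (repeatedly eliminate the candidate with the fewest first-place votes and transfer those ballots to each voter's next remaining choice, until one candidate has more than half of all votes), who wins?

Round 1: Dev 7, Ben 19, Vikram 10, Ivy 10, Kira 0. Kira eliminated.
Round 2: Dev 7, Ben 19, Vikram 10, Ivy 10. Dev eliminated.
Round 3: Ben 19, Vikram 17, Ivy 10. Ivy eliminated.
Round 4: Ben 29, Vikram 17. Ben has a majority (≥24).

Ben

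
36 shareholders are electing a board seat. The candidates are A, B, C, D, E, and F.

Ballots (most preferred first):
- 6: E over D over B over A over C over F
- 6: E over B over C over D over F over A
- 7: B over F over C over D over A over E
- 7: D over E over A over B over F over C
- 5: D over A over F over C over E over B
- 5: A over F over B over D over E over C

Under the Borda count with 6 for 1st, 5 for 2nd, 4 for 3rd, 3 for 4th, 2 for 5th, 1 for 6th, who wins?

D

A: 6×3 + 6×1 + 7×2 + 7×4 + 5×5 + 5×6 = 121
B: 6×4 + 6×5 + 7×6 + 7×3 + 5×1 + 5×4 = 142
C: 6×2 + 6×4 + 7×4 + 7×1 + 5×3 + 5×1 = 91
D: 6×5 + 6×3 + 7×3 + 7×6 + 5×6 + 5×3 = 156
E: 6×6 + 6×6 + 7×1 + 7×5 + 5×2 + 5×2 = 134
F: 6×1 + 6×2 + 7×5 + 7×2 + 5×4 + 5×5 = 112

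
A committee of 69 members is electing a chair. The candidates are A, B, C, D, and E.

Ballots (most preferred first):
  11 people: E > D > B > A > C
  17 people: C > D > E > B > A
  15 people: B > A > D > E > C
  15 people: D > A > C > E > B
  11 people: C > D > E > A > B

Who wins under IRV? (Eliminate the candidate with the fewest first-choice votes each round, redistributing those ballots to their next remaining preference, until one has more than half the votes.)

D

Round 1: A 0, B 15, C 28, D 15, E 11. A eliminated.
Round 2: B 15, C 28, D 15, E 11. E eliminated.
Round 3: B 15, C 28, D 26. B eliminated.
Round 4: C 28, D 41. D has a majority (≥35).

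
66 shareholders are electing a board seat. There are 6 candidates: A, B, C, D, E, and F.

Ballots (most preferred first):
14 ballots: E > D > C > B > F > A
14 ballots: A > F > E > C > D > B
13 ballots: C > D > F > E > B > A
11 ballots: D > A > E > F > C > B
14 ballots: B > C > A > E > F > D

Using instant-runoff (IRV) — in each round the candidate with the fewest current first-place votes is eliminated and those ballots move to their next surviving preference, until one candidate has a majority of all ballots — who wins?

A

Round 1: A 14, B 14, C 13, D 11, E 14, F 0. F eliminated.
Round 2: A 14, B 14, C 13, D 11, E 14. D eliminated.
Round 3: A 25, B 14, C 13, E 14. C eliminated.
Round 4: A 25, B 14, E 27. B eliminated.
Round 5: A 39, E 27. A has a majority (≥34).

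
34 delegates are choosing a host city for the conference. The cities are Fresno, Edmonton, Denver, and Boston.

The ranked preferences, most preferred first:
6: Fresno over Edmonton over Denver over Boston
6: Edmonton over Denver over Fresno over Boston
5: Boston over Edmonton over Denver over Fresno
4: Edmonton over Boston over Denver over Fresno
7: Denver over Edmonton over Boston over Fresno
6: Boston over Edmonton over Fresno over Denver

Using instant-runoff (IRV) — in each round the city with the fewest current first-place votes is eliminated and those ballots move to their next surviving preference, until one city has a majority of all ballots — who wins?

Round 1: Fresno 6, Edmonton 10, Denver 7, Boston 11. Fresno eliminated.
Round 2: Edmonton 16, Denver 7, Boston 11. Denver eliminated.
Round 3: Edmonton 23, Boston 11. Edmonton has a majority (≥18).

Edmonton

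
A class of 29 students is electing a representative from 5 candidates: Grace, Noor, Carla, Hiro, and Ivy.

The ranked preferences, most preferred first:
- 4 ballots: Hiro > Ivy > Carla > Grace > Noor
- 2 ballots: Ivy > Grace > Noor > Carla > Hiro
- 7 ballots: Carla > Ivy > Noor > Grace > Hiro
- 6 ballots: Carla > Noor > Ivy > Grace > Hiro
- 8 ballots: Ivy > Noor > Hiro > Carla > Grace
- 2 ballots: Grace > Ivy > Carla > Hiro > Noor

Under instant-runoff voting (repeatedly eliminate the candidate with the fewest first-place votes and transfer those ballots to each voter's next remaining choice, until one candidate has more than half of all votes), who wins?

Ivy

Round 1: Grace 2, Noor 0, Carla 13, Hiro 4, Ivy 10. Noor eliminated.
Round 2: Grace 2, Carla 13, Hiro 4, Ivy 10. Grace eliminated.
Round 3: Carla 13, Hiro 4, Ivy 12. Hiro eliminated.
Round 4: Carla 13, Ivy 16. Ivy has a majority (≥15).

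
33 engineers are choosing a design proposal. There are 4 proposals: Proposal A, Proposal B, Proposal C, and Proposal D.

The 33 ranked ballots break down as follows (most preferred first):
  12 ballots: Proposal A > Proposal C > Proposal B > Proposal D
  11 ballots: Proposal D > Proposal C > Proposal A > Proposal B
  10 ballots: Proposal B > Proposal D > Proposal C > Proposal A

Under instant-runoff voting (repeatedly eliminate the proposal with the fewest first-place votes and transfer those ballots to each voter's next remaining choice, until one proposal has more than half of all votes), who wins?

Round 1: Proposal A 12, Proposal B 10, Proposal C 0, Proposal D 11. Proposal C eliminated.
Round 2: Proposal A 12, Proposal B 10, Proposal D 11. Proposal B eliminated.
Round 3: Proposal A 12, Proposal D 21. Proposal D has a majority (≥17).

Proposal D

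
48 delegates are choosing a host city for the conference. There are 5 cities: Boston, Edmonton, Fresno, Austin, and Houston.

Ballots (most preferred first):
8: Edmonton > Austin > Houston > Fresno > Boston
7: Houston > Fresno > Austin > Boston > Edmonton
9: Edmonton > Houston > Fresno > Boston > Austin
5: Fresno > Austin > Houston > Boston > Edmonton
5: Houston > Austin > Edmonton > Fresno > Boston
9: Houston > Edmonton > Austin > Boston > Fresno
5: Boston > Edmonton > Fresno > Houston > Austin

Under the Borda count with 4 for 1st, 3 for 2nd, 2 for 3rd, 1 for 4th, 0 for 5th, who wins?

Boston: 8×0 + 7×1 + 9×1 + 5×1 + 5×0 + 9×1 + 5×4 = 50
Edmonton: 8×4 + 7×0 + 9×4 + 5×0 + 5×2 + 9×3 + 5×3 = 120
Fresno: 8×1 + 7×3 + 9×2 + 5×4 + 5×1 + 9×0 + 5×2 = 82
Austin: 8×3 + 7×2 + 9×0 + 5×3 + 5×3 + 9×2 + 5×0 = 86
Houston: 8×2 + 7×4 + 9×3 + 5×2 + 5×4 + 9×4 + 5×1 = 142

Houston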